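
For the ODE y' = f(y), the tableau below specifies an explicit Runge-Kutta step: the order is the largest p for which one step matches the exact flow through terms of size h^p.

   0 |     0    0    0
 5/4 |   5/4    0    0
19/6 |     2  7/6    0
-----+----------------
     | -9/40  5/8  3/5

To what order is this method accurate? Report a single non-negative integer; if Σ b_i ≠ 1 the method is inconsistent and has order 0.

b = (-9/40, 5/8, 3/5)
c = (0, 5/4, 19/6)
Ac = (0, 0, 35/24)
Σ b_i: (-9/40)·1 + 5/8·1 + 3/5·1 = 1 ✓
b·c: 5/8·5/4 + 3/5·19/6 = 429/160 ≠ 1/2 ⇒ order 1.

1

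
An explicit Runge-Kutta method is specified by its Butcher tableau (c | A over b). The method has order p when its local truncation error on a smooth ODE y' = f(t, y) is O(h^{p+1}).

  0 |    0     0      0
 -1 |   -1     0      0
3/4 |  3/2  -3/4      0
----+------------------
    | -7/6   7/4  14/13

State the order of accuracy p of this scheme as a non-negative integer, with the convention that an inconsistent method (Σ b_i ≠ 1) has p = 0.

0

b = (-7/6, 7/4, 14/13)
c = (0, -1, 3/4)
Ac = (0, 0, 3/4)
Σ b_i: (-7/6)·1 + 7/4·1 + 14/13·1 = 259/156 ≠ 1 ⇒ order 0.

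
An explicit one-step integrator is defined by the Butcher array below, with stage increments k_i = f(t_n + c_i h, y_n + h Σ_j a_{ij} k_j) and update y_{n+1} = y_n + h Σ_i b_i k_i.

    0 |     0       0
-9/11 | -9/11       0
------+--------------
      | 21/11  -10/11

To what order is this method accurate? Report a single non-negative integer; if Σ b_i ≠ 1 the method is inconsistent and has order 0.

1

b = (21/11, -10/11)
c = (0, -9/11)
Σ b_i: 21/11·1 + (-10/11)·1 = 1 ✓
b·c: (-10/11)·(-9/11) = 90/121 ≠ 1/2 ⇒ order 1.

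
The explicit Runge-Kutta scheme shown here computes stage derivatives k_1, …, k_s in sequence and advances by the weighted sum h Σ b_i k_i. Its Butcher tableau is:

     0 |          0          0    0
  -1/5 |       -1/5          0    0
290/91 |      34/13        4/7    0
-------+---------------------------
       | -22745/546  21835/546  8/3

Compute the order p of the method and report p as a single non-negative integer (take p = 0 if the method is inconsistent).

2

b = (-22745/546, 21835/546, 8/3)
c = (0, -1/5, 290/91)
Ac = (0, 0, -4/35)
Σ b_i: (-22745/546)·1 + 21835/546·1 + 8/3·1 = 1 ✓
b·c: 21835/546·(-1/5) + 8/3·290/91 = 1/2 ✓
b·c²: 21835/546·1/25 + 8/3·84100/8281 = 7125397/248430 ≠ 1/3 ⇒ order 2.
b·Ac: 8/3·(-4/35) = -32/105 ≠ 1/6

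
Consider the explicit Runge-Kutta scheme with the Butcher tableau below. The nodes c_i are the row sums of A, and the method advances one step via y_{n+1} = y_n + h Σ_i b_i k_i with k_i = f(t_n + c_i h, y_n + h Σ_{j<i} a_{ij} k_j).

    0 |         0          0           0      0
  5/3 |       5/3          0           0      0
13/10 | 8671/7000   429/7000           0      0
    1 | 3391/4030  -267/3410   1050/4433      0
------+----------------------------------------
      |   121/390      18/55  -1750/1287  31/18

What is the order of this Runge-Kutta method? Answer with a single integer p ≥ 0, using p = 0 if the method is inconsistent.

b = (121/390, 18/55, -1750/1287, 31/18)
c = (0, 5/3, 13/10, 1)
Ac = (0, 0, 143/1400, 11/62)
Σ b_i: 121/390·1 + 18/55·1 + (-1750/1287)·1 + 31/18·1 = 1 ✓
b·c: 18/55·5/3 + (-1750/1287)·13/10 + 31/18·1 = 1/2 ✓
b·c²: 18/55·25/9 + (-1750/1287)·169/100 + 31/18·1 = 1/3 ✓
b·Ac: (-1750/1287)·143/1400 + 31/18·11/62 = 1/6 ✓
b·c³: 18/55·125/27 + (-1750/1287)·2197/1000 + 31/18·1 = 1/4 ✓
b·(c∘Ac): (-1750/1287)·1859/14000 + 31/18·11/62 = 1/8 ✓
b·Ac²: (-1750/1287)·143/840 + 31/18·17/93 = 1/12 ✓
b·A²c: 31/18·3/124 = 1/24 ✓; 4 stages ⇒ order 4.

4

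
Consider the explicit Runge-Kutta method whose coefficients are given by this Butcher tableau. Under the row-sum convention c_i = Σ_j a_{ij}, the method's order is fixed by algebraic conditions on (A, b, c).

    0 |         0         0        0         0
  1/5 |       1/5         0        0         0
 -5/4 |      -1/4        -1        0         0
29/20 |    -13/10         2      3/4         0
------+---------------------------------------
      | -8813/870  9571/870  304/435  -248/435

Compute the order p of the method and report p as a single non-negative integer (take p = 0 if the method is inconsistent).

b = (-8813/870, 9571/870, 304/435, -248/435)
c = (0, 1/5, -5/4, 29/20)
Ac = (0, 0, -1/5, -43/80)
Σ b_i: (-8813/870)·1 + 9571/870·1 + 304/435·1 + (-248/435)·1 = 1 ✓
b·c: 9571/870·1/5 + 304/435·(-5/4) + (-248/435)·29/20 = 1/2 ✓
b·c²: 9571/870·1/25 + 304/435·25/16 + (-248/435)·841/400 = 1/3 ✓
b·Ac: 304/435·(-1/5) + (-248/435)·(-43/80) = 1/6 ✓
b·c³: 9571/870·1/125 + 304/435·(-125/64) + (-248/435)·24389/8000 = -603/200 ≠ 1/4 ⇒ order 3.
b·(c∘Ac): 304/435·1/4 + (-248/435)·(-1247/1600) = 53857/87000 ≠ 1/8
b·Ac²: 304/435·(-1/25) + (-248/435)·2003/1600 = -89/120 ≠ 1/12
b·A²c: (-248/435)·(-3/20) = 62/725 ≠ 1/24

3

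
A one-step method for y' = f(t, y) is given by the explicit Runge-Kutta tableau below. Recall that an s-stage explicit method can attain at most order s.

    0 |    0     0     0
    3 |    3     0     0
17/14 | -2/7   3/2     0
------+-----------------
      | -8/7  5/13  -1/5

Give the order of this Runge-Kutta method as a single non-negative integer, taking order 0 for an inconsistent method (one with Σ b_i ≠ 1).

b = (-8/7, 5/13, -1/5)
c = (0, 3, 17/14)
Ac = (0, 0, 9/2)
Σ b_i: (-8/7)·1 + 5/13·1 + (-1/5)·1 = -436/455 ≠ 1 ⇒ order 0.

0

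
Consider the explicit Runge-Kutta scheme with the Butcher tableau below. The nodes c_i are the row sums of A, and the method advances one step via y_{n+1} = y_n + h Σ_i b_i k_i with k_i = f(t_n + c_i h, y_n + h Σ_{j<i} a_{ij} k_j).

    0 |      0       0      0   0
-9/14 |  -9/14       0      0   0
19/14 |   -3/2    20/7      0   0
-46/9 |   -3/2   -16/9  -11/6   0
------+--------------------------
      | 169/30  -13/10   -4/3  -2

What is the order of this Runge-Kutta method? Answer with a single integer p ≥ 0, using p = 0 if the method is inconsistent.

1

b = (169/30, -13/10, -4/3, -2)
c = (0, -9/14, 19/14, -46/9)
Ac = (0, 0, -90/49, -113/84)
Σ b_i: 169/30·1 + (-13/10)·1 + (-4/3)·1 + (-2)·1 = 1 ✓
b·c: (-13/10)·(-9/14) + (-4/3)·19/14 + (-2)·(-46/9) = 11653/1260 ≠ 1/2 ⇒ order 1.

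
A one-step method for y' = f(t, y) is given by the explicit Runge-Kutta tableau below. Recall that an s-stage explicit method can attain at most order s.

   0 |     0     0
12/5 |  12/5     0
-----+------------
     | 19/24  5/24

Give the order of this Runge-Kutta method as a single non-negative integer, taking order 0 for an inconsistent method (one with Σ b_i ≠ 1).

2

b = (19/24, 5/24)
c = (0, 12/5)
Σ b_i: 19/24·1 + 5/24·1 = 1 ✓
b·c: 5/24·12/5 = 1/2 ✓; 2 stages ⇒ order 2.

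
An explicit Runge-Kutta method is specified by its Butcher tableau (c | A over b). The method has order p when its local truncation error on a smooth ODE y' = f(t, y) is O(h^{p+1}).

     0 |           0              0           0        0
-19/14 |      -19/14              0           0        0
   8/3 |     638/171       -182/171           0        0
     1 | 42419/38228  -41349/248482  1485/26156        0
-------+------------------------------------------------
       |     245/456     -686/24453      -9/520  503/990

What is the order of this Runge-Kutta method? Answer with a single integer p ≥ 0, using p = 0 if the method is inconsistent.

b = (245/456, -686/24453, -9/520, 503/990)
c = (0, -19/14, 8/3, 1)
Ac = (0, 0, 13/9, 759/2012)
Σ b_i: 245/456·1 + (-686/24453)·1 + (-9/520)·1 + 503/990·1 = 1 ✓
b·c: (-686/24453)·(-19/14) + (-9/520)·8/3 + 503/990·1 = 1/2 ✓
b·c²: (-686/24453)·361/196 + (-9/520)·64/9 + 503/990·1 = 1/3 ✓
b·Ac: (-9/520)·13/9 + 503/990·759/2012 = 1/6 ✓
b·c³: (-686/24453)·(-6859/2744) + (-9/520)·512/27 + 503/990·1 = 1/4 ✓
b·(c∘Ac): (-9/520)·104/27 + 503/990·759/2012 = 1/8 ✓
b·Ac²: (-9/520)·(-247/126) + 503/990·2739/28168 = 1/12 ✓
b·A²c: 503/990·165/2012 = 1/24 ✓; 4 stages ⇒ order 4.

4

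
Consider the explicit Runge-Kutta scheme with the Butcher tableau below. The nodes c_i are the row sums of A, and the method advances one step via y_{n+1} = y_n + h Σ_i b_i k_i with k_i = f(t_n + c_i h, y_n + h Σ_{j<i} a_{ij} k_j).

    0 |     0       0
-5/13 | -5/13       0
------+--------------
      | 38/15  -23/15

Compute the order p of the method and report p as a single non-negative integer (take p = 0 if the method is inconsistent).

1

b = (38/15, -23/15)
c = (0, -5/13)
Σ b_i: 38/15·1 + (-23/15)·1 = 1 ✓
b·c: (-23/15)·(-5/13) = 23/39 ≠ 1/2 ⇒ order 1.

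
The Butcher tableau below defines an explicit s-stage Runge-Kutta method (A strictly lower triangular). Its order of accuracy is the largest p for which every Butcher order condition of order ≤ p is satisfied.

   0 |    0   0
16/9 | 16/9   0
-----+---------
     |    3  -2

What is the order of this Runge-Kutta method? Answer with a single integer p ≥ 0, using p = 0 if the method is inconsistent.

1

b = (3, -2)
c = (0, 16/9)
Σ b_i: 3·1 + (-2)·1 = 1 ✓
b·c: (-2)·16/9 = -32/9 ≠ 1/2 ⇒ order 1.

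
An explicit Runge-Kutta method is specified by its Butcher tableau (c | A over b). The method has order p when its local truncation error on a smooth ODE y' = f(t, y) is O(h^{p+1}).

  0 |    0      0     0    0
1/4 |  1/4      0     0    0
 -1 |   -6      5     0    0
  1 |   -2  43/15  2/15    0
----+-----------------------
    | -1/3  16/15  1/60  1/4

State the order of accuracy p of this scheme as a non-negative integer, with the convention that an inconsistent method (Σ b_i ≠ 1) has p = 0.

b = (-1/3, 16/15, 1/60, 1/4)
c = (0, 1/4, -1, 1)
Ac = (0, 0, 5/4, 7/12)
Σ b_i: (-1/3)·1 + 16/15·1 + 1/60·1 + 1/4·1 = 1 ✓
b·c: 16/15·1/4 + 1/60·(-1) + 1/4·1 = 1/2 ✓
b·c²: 16/15·1/16 + 1/60·1 + 1/4·1 = 1/3 ✓
b·Ac: 1/60·5/4 + 1/4·7/12 = 1/6 ✓
b·c³: 16/15·1/64 + 1/60·(-1) + 1/4·1 = 1/4 ✓
b·(c∘Ac): 1/60·(-5/4) + 1/4·7/12 = 1/8 ✓
b·Ac²: 1/60·5/16 + 1/4·5/16 = 1/12 ✓
b·A²c: 1/4·1/6 = 1/24 ✓; 4 stages ⇒ order 4.

4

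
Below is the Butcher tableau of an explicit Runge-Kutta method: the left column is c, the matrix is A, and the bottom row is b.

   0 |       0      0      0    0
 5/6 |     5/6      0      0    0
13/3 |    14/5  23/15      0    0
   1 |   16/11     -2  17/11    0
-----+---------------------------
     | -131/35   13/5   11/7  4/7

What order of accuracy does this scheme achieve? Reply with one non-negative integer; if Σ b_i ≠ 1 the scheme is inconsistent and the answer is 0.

1

b = (-131/35, 13/5, 11/7, 4/7)
c = (0, 5/6, 13/3, 1)
Ac = (0, 0, 23/18, 166/33)
Σ b_i: (-131/35)·1 + 13/5·1 + 11/7·1 + 4/7·1 = 1 ✓
b·c: 13/5·5/6 + 11/7·13/3 + 4/7·1 = 401/42 ≠ 1/2 ⇒ order 1.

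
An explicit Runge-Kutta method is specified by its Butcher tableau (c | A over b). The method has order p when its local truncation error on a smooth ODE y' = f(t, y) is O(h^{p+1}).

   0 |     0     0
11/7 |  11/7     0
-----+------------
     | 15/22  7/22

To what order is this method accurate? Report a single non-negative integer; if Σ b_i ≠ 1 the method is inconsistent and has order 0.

2

b = (15/22, 7/22)
c = (0, 11/7)
Σ b_i: 15/22·1 + 7/22·1 = 1 ✓
b·c: 7/22·11/7 = 1/2 ✓; 2 stages ⇒ order 2.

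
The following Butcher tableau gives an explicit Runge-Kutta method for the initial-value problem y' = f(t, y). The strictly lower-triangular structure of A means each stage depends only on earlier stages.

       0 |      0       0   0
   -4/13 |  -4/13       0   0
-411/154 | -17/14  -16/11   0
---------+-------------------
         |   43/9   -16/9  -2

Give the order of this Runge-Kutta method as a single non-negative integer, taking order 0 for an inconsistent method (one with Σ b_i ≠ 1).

1

b = (43/9, -16/9, -2)
c = (0, -4/13, -411/154)
Ac = (0, 0, 64/143)
Σ b_i: 43/9·1 + (-16/9)·1 + (-2)·1 = 1 ✓
b·c: (-16/9)·(-4/13) + (-2)·(-411/154) = 53015/9009 ≠ 1/2 ⇒ order 1.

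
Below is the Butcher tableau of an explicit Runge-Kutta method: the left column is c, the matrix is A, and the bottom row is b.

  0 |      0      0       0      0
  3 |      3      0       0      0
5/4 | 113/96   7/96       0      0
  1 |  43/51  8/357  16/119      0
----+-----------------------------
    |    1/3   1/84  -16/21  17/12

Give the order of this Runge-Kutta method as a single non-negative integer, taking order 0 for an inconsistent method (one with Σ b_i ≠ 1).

b = (1/3, 1/84, -16/21, 17/12)
c = (0, 3, 5/4, 1)
Ac = (0, 0, 7/32, 4/17)
Σ b_i: 1/3·1 + 1/84·1 + (-16/21)·1 + 17/12·1 = 1 ✓
b·c: 1/84·3 + (-16/21)·5/4 + 17/12·1 = 1/2 ✓
b·c²: 1/84·9 + (-16/21)·25/16 + 17/12·1 = 1/3 ✓
b·Ac: (-16/21)·7/32 + 17/12·4/17 = 1/6 ✓
b·c³: 1/84·27 + (-16/21)·125/64 + 17/12·1 = 1/4 ✓
b·(c∘Ac): (-16/21)·35/128 + 17/12·4/17 = 1/8 ✓
b·Ac²: (-16/21)·21/32 + 17/12·7/17 = 1/12 ✓
b·A²c: 17/12·1/34 = 1/24 ✓; 4 stages ⇒ order 4.

4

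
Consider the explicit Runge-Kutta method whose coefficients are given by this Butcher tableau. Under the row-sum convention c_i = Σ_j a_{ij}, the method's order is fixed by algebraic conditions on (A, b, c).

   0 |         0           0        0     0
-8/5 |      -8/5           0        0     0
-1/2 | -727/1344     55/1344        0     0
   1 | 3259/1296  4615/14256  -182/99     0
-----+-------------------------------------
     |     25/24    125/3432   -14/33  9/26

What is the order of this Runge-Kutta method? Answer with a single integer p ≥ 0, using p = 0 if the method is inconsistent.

4

b = (25/24, 125/3432, -14/33, 9/26)
c = (0, -8/5, -1/2, 1)
Ac = (0, 0, -11/168, 65/162)
Σ b_i: 25/24·1 + 125/3432·1 + (-14/33)·1 + 9/26·1 = 1 ✓
b·c: 125/3432·(-8/5) + (-14/33)·(-1/2) + 9/26·1 = 1/2 ✓
b·c²: 125/3432·64/25 + (-14/33)·1/4 + 9/26·1 = 1/3 ✓
b·Ac: (-14/33)·(-11/168) + 9/26·65/162 = 1/6 ✓
b·c³: 125/3432·(-512/125) + (-14/33)·(-1/8) + 9/26·1 = 1/4 ✓
b·(c∘Ac): (-14/33)·11/336 + 9/26·65/162 = 1/8 ✓
b·Ac²: (-14/33)·11/105 + 9/26·299/810 = 1/12 ✓
b·A²c: 9/26·13/108 = 1/24 ✓; 4 stages ⇒ order 4.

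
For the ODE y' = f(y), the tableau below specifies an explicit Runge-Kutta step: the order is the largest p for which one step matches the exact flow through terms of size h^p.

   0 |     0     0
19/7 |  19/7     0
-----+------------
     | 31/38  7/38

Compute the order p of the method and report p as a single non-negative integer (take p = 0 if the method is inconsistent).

b = (31/38, 7/38)
c = (0, 19/7)
Σ b_i: 31/38·1 + 7/38·1 = 1 ✓
b·c: 7/38·19/7 = 1/2 ✓; 2 stages ⇒ order 2.

2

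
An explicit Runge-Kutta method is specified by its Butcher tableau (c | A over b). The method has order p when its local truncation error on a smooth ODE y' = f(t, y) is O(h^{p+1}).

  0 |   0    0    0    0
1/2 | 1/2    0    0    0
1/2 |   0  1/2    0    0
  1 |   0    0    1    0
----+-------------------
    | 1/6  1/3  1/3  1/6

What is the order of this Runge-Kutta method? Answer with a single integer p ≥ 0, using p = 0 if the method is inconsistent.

b = (1/6, 1/3, 1/3, 1/6)
c = (0, 1/2, 1/2, 1)
Ac = (0, 0, 1/4, 1/2)
Σ b_i: 1/6·1 + 1/3·1 + 1/3·1 + 1/6·1 = 1 ✓
b·c: 1/3·1/2 + 1/3·1/2 + 1/6·1 = 1/2 ✓
b·c²: 1/3·1/4 + 1/3·1/4 + 1/6·1 = 1/3 ✓
b·Ac: 1/3·1/4 + 1/6·1/2 = 1/6 ✓
b·c³: 1/3·1/8 + 1/3·1/8 + 1/6·1 = 1/4 ✓
b·(c∘Ac): 1/3·1/8 + 1/6·1/2 = 1/8 ✓
b·Ac²: 1/3·1/8 + 1/6·1/4 = 1/12 ✓
b·A²c: 1/6·1/4 = 1/24 ✓; 4 stages ⇒ order 4.

4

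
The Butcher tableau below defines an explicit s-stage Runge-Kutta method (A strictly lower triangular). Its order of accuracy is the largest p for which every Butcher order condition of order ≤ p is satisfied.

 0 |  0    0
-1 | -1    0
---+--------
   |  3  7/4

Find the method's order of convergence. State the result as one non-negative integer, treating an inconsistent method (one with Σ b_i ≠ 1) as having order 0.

0

b = (3, 7/4)
c = (0, -1)
Σ b_i: 3·1 + 7/4·1 = 19/4 ≠ 1 ⇒ order 0.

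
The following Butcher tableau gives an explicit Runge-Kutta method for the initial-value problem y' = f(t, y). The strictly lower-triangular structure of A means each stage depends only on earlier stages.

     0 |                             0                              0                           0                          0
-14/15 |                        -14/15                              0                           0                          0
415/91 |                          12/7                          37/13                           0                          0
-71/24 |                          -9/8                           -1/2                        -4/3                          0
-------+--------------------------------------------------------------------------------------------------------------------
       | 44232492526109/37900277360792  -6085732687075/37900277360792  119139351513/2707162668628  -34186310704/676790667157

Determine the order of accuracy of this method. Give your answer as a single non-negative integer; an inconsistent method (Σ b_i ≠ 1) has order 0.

b = (44232492526109/37900277360792, -6085732687075/37900277360792, 119139351513/2707162668628, -34186310704/676790667157)
c = (0, -14/15, 415/91, -71/24)
Ac = (0, 0, -518/195, -7663/1365)
Σ b_i: 44232492526109/37900277360792·1 + (-6085732687075/37900277360792)·1 + 119139351513/2707162668628·1 + (-34186310704/676790667157)·1 = 1 ✓
b·c: (-6085732687075/37900277360792)·(-14/15) + 119139351513/2707162668628·415/91 + (-34186310704/676790667157)·(-71/24) = 1/2 ✓
b·c²: (-6085732687075/37900277360792)·196/225 + 119139351513/2707162668628·172225/8281 + (-34186310704/676790667157)·5041/576 = 1/3 ✓
b·Ac: 119139351513/2707162668628·(-518/195) + (-34186310704/676790667157)·(-7663/1365) = 1/6 ✓
b·c³: (-6085732687075/37900277360792)·(-2744/3375) + 119139351513/2707162668628·71473375/753571 + (-34186310704/676790667157)·(-357911/13824) = 497747334599060633/88686649024253280 ≠ 1/4 ⇒ order 3.
b·(c∘Ac): 119139351513/2707162668628·(-6142/507) + (-34186310704/676790667157)·544073/32760 = -83572770599333/60911160044130 ≠ 1/8
b·Ac²: 119139351513/2707162668628·7252/2925 + (-34186310704/676790667157)·(-52479038/1863225) = 4245398839405951/2771457782007915 ≠ 1/12
b·A²c: (-34186310704/676790667157)·2072/585 = -5448771982976/30455580022065 ≠ 1/24

3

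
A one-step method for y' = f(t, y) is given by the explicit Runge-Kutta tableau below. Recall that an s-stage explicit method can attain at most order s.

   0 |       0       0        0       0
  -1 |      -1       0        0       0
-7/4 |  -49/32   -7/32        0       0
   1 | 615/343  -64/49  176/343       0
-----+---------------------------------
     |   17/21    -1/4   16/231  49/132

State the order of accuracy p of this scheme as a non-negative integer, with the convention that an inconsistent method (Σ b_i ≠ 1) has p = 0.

b = (17/21, -1/4, 16/231, 49/132)
c = (0, -1, -7/4, 1)
Ac = (0, 0, 7/32, 20/49)
Σ b_i: 17/21·1 + (-1/4)·1 + 16/231·1 + 49/132·1 = 1 ✓
b·c: (-1/4)·(-1) + 16/231·(-7/4) + 49/132·1 = 1/2 ✓
b·c²: (-1/4)·1 + 16/231·49/16 + 49/132·1 = 1/3 ✓
b·Ac: 16/231·7/32 + 49/132·20/49 = 1/6 ✓
b·c³: (-1/4)·(-1) + 16/231·(-343/64) + 49/132·1 = 1/4 ✓
b·(c∘Ac): 16/231·(-49/128) + 49/132·20/49 = 1/8 ✓
b·Ac²: 16/231·(-7/32) + 49/132·13/49 = 1/12 ✓
b·A²c: 49/132·11/98 = 1/24 ✓; 4 stages ⇒ order 4.

4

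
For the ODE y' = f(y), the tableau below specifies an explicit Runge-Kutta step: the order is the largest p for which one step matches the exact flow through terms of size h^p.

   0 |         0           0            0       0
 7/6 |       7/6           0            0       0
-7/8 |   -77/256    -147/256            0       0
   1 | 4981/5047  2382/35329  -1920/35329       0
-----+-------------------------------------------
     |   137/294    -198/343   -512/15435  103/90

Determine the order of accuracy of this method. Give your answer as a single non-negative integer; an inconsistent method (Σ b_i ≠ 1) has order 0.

4

b = (137/294, -198/343, -512/15435, 103/90)
c = (0, 7/6, -7/8, 1)
Ac = (0, 0, -343/512, 13/103)
Σ b_i: 137/294·1 + (-198/343)·1 + (-512/15435)·1 + 103/90·1 = 1 ✓
b·c: (-198/343)·7/6 + (-512/15435)·(-7/8) + 103/90·1 = 1/2 ✓
b·c²: (-198/343)·49/36 + (-512/15435)·49/64 + 103/90·1 = 1/3 ✓
b·Ac: (-512/15435)·(-343/512) + 103/90·13/103 = 1/6 ✓
b·c³: (-198/343)·343/216 + (-512/15435)·(-343/512) + 103/90·1 = 1/4 ✓
b·(c∘Ac): (-512/15435)·2401/4096 + 103/90·13/103 = 1/8 ✓
b·Ac²: (-512/15435)·(-2401/3072) + 103/90·31/618 = 1/12 ✓
b·A²c: 103/90·15/412 = 1/24 ✓; 4 stages ⇒ order 4.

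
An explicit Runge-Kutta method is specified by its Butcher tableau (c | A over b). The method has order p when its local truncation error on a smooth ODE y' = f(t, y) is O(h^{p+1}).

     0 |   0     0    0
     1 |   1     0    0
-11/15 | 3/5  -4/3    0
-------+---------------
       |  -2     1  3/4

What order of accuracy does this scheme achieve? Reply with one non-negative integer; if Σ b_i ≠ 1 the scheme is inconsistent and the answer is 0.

0

b = (-2, 1, 3/4)
c = (0, 1, -11/15)
Ac = (0, 0, -4/3)
Σ b_i: (-2)·1 + 1·1 + 3/4·1 = -1/4 ≠ 1 ⇒ order 0.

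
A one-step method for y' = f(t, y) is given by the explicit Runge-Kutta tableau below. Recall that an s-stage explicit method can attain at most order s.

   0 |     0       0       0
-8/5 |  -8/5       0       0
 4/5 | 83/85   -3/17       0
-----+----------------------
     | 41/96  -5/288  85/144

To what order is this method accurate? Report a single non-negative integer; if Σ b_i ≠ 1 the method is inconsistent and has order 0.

b = (41/96, -5/288, 85/144)
c = (0, -8/5, 4/5)
Ac = (0, 0, 24/85)
Σ b_i: 41/96·1 + (-5/288)·1 + 85/144·1 = 1 ✓
b·c: (-5/288)·(-8/5) + 85/144·4/5 = 1/2 ✓
b·c²: (-5/288)·64/25 + 85/144·16/25 = 1/3 ✓
b·Ac: 85/144·24/85 = 1/6 ✓; 3 stages ⇒ order 3.

3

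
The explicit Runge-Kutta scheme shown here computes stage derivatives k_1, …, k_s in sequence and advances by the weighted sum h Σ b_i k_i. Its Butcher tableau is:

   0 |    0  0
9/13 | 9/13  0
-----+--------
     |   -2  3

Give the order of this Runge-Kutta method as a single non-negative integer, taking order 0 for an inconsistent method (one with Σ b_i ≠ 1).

b = (-2, 3)
c = (0, 9/13)
Σ b_i: (-2)·1 + 3·1 = 1 ✓
b·c: 3·9/13 = 27/13 ≠ 1/2 ⇒ order 1.

1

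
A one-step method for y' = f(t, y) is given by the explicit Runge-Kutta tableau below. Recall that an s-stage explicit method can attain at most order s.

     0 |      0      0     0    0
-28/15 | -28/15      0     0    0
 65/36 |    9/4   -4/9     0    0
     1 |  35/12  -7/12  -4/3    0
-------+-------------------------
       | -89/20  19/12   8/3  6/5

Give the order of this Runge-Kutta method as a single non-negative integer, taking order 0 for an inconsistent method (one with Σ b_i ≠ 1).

1

b = (-89/20, 19/12, 8/3, 6/5)
c = (0, -28/15, 65/36, 1)
Ac = (0, 0, 112/135, -178/135)
Σ b_i: (-89/20)·1 + 19/12·1 + 8/3·1 + 6/5·1 = 1 ✓
b·c: 19/12·(-28/15) + 8/3·65/36 + 6/5·1 = 413/135 ≠ 1/2 ⇒ order 1.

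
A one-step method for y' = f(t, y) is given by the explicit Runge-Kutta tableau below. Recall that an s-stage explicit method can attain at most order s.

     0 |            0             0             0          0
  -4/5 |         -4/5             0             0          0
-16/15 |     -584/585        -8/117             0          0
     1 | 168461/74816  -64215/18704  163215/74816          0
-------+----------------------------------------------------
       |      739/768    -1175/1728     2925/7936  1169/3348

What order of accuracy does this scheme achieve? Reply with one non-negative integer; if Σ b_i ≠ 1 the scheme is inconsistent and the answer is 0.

4

b = (739/768, -1175/1728, 2925/7936, 1169/3348)
c = (0, -4/5, -16/15, 1)
Ac = (0, 0, 32/585, 981/2338)
Σ b_i: 739/768·1 + (-1175/1728)·1 + 2925/7936·1 + 1169/3348·1 = 1 ✓
b·c: (-1175/1728)·(-4/5) + 2925/7936·(-16/15) + 1169/3348·1 = 1/2 ✓
b·c²: (-1175/1728)·16/25 + 2925/7936·256/225 + 1169/3348·1 = 1/3 ✓
b·Ac: 2925/7936·32/585 + 1169/3348·981/2338 = 1/6 ✓
b·c³: (-1175/1728)·(-64/125) + 2925/7936·(-4096/3375) + 1169/3348·1 = 1/4 ✓
b·(c∘Ac): 2925/7936·(-512/8775) + 1169/3348·981/2338 = 1/8 ✓
b·Ac²: 2925/7936·(-128/2925) + 1169/3348·333/1169 = 1/12 ✓
b·A²c: 1169/3348·279/2338 = 1/24 ✓; 4 stages ⇒ order 4.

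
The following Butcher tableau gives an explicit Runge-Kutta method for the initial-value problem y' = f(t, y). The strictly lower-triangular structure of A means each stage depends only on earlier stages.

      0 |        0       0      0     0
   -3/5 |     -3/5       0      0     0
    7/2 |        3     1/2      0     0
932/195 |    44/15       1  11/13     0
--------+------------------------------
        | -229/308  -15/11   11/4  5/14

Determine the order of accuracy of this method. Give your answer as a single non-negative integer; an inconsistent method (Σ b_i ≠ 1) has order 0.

b = (-229/308, -15/11, 11/4, 5/14)
c = (0, -3/5, 7/2, 932/195)
Ac = (0, 0, -3/10, 307/130)
Σ b_i: (-229/308)·1 + (-15/11)·1 + 11/4·1 + 5/14·1 = 1 ✓
b·c: (-15/11)·(-3/5) + 11/4·7/2 + 5/14·932/195 = 291895/24024 ≠ 1/2 ⇒ order 1.

1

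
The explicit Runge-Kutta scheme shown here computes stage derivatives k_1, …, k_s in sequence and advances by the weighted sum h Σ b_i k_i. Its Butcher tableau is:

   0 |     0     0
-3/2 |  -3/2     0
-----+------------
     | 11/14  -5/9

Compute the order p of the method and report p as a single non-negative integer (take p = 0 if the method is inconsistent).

0

b = (11/14, -5/9)
c = (0, -3/2)
Σ b_i: 11/14·1 + (-5/9)·1 = 29/126 ≠ 1 ⇒ order 0.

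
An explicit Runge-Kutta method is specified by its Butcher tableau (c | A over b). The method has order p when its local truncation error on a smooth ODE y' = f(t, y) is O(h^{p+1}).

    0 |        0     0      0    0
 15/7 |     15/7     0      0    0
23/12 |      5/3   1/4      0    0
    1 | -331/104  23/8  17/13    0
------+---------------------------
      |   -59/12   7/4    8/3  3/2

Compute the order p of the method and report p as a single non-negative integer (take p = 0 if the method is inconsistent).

b = (-59/12, 7/4, 8/3, 3/2)
c = (0, 15/7, 23/12, 1)
Ac = (0, 0, 15/28, 18929/2184)
Σ b_i: (-59/12)·1 + 7/4·1 + 8/3·1 + 3/2·1 = 1 ✓
b·c: 7/4·15/7 + 8/3·23/12 + 3/2·1 = 373/36 ≠ 1/2 ⇒ order 1.

1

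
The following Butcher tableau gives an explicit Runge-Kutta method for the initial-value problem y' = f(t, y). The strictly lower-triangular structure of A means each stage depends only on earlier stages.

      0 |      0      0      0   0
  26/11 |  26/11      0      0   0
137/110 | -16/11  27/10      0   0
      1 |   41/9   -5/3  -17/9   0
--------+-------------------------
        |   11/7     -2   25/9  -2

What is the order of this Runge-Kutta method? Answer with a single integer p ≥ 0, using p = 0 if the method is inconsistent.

0

b = (11/7, -2, 25/9, -2)
c = (0, 26/11, 137/110, 1)
Ac = (0, 0, 351/55, -6229/990)
Σ b_i: 11/7·1 + (-2)·1 + 25/9·1 + (-2)·1 = 22/63 ≠ 1 ⇒ order 0.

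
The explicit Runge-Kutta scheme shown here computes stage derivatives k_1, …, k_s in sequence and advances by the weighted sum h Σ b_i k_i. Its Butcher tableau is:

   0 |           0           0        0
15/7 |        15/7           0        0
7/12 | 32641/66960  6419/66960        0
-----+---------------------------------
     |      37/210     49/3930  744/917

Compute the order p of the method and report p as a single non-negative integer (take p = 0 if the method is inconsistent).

3

b = (37/210, 49/3930, 744/917)
c = (0, 15/7, 7/12)
Ac = (0, 0, 917/4464)
Σ b_i: 37/210·1 + 49/3930·1 + 744/917·1 = 1 ✓
b·c: 49/3930·15/7 + 744/917·7/12 = 1/2 ✓
b·c²: 49/3930·225/49 + 744/917·49/144 = 1/3 ✓
b·Ac: 744/917·917/4464 = 1/6 ✓; 3 stages ⇒ order 3.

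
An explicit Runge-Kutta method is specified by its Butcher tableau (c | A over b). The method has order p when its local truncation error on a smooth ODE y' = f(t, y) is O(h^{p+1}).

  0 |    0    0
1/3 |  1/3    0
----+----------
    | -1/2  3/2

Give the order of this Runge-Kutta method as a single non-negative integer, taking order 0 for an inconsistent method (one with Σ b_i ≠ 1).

2

b = (-1/2, 3/2)
c = (0, 1/3)
Σ b_i: (-1/2)·1 + 3/2·1 = 1 ✓
b·c: 3/2·1/3 = 1/2 ✓; 2 stages ⇒ order 2.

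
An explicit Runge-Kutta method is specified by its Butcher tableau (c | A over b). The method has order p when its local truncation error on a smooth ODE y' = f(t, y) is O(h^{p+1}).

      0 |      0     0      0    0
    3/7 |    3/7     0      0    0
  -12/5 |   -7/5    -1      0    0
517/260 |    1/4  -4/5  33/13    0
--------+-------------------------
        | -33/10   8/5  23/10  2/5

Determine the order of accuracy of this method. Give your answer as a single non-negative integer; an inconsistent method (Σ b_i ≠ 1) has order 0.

1

b = (-33/10, 8/5, 23/10, 2/5)
c = (0, 3/7, -12/5, 517/260)
Ac = (0, 0, -3/7, -2928/455)
Σ b_i: (-33/10)·1 + 8/5·1 + 23/10·1 + 2/5·1 = 1 ✓
b·c: 8/5·3/7 + 23/10·(-12/5) + 2/5·517/260 = -18377/4550 ≠ 1/2 ⇒ order 1.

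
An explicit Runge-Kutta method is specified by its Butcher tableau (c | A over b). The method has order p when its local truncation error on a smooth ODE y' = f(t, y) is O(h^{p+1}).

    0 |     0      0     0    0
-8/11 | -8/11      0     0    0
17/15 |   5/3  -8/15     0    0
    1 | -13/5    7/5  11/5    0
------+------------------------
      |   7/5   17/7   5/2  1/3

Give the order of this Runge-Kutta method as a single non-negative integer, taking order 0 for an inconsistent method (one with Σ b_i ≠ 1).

b = (7/5, 17/7, 5/2, 1/3)
c = (0, -8/11, 17/15, 1)
Ac = (0, 0, 64/165, 1217/825)
Σ b_i: 7/5·1 + 17/7·1 + 5/2·1 + 1/3·1 = 1399/210 ≠ 1 ⇒ order 0.

0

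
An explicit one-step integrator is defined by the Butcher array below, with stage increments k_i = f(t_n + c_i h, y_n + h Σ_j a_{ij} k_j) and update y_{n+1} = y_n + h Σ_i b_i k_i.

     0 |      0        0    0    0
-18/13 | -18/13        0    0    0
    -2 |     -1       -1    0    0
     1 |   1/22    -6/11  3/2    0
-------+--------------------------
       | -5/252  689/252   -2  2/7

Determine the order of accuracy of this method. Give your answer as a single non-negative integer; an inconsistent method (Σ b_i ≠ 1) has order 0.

b = (-5/252, 689/252, -2, 2/7)
c = (0, -18/13, -2, 1)
Ac = (0, 0, 18/13, -321/143)
Σ b_i: (-5/252)·1 + 689/252·1 + (-2)·1 + 2/7·1 = 1 ✓
b·c: 689/252·(-18/13) + (-2)·(-2) + 2/7·1 = 1/2 ✓
b·c²: 689/252·324/169 + (-2)·4 + 2/7·1 = -225/91 ≠ 1/3 ⇒ order 2.
b·Ac: (-2)·18/13 + 2/7·(-321/143) = -3414/1001 ≠ 1/6

2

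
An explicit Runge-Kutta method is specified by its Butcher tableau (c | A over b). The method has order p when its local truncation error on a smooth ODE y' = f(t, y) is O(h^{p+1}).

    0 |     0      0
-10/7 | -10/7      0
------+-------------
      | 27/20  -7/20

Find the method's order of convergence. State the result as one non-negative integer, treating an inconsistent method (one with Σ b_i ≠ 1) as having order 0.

b = (27/20, -7/20)
c = (0, -10/7)
Σ b_i: 27/20·1 + (-7/20)·1 = 1 ✓
b·c: (-7/20)·(-10/7) = 1/2 ✓; 2 stages ⇒ order 2.

2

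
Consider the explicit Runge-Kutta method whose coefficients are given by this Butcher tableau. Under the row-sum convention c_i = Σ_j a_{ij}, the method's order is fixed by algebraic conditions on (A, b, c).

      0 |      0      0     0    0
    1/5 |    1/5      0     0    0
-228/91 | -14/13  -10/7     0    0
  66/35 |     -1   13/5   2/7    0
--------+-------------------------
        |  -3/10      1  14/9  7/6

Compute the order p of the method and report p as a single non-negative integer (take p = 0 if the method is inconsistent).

0

b = (-3/10, 1, 14/9, 7/6)
c = (0, 1/5, -228/91, 66/35)
Ac = (0, 0, -2/7, -3119/15925)
Σ b_i: (-3/10)·1 + 1·1 + 14/9·1 + 7/6·1 = 154/45 ≠ 1 ⇒ order 0.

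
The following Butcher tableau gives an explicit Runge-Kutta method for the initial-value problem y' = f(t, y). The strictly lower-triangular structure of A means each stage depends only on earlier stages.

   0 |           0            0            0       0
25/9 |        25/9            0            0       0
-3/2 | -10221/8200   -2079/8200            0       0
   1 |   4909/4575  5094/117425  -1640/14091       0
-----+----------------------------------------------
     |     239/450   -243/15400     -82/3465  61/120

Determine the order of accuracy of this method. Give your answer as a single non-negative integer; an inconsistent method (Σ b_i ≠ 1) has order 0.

b = (239/450, -243/15400, -82/3465, 61/120)
c = (0, 25/9, -3/2, 1)
Ac = (0, 0, -231/328, 18/61)
Σ b_i: 239/450·1 + (-243/15400)·1 + (-82/3465)·1 + 61/120·1 = 1 ✓
b·c: (-243/15400)·25/9 + (-82/3465)·(-3/2) + 61/120·1 = 1/2 ✓
b·c²: (-243/15400)·625/81 + (-82/3465)·9/4 + 61/120·1 = 1/3 ✓
b·Ac: (-82/3465)·(-231/328) + 61/120·18/61 = 1/6 ✓
b·c³: (-243/15400)·15625/729 + (-82/3465)·(-27/8) + 61/120·1 = 1/4 ✓
b·(c∘Ac): (-82/3465)·693/656 + 61/120·18/61 = 1/8 ✓
b·Ac²: (-82/3465)·(-1925/984) + 61/120·40/549 = 1/12 ✓
b·A²c: 61/120·5/61 = 1/24 ✓; 4 stages ⇒ order 4.

4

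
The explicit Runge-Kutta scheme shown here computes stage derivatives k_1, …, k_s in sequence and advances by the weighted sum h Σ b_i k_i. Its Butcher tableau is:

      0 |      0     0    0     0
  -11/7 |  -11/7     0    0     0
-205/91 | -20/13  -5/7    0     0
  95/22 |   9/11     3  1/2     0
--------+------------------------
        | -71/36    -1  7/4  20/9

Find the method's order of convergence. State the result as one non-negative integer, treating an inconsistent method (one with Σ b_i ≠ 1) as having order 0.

1

b = (-71/36, -1, 7/4, 20/9)
c = (0, -11/7, -205/91, 95/22)
Ac = (0, 0, 55/49, -1063/182)
Σ b_i: (-71/36)·1 + (-1)·1 + 7/4·1 + 20/9·1 = 1 ✓
b·c: (-1)·(-11/7) + 7/4·(-205/91) + 20/9·95/22 = 260363/36036 ≠ 1/2 ⇒ order 1.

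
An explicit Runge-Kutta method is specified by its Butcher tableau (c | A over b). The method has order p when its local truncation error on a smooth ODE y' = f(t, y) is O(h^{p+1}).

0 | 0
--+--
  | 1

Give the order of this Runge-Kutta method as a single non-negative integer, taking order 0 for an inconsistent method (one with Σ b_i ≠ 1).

b = (1)
c = (0)
Σ b_i: 1·1 = 1 ✓; 1 stage ⇒ order 1.

1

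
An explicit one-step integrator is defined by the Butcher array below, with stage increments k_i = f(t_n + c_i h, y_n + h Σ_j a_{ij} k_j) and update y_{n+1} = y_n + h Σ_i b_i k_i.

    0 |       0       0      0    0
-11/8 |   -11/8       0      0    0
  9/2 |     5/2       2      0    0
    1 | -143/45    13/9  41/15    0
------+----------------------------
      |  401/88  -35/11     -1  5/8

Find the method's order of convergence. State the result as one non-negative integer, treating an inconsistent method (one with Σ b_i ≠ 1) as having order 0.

2

b = (401/88, -35/11, -1, 5/8)
c = (0, -11/8, 9/2, 1)
Ac = (0, 0, -11/4, 3713/360)
Σ b_i: 401/88·1 + (-35/11)·1 + (-1)·1 + 5/8·1 = 1 ✓
b·c: (-35/11)·(-11/8) + (-1)·9/2 + 5/8·1 = 1/2 ✓
b·c²: (-35/11)·121/64 + (-1)·81/4 + 5/8·1 = -1641/64 ≠ 1/3 ⇒ order 2.
b·Ac: (-1)·(-11/4) + 5/8·3713/360 = 5297/576 ≠ 1/6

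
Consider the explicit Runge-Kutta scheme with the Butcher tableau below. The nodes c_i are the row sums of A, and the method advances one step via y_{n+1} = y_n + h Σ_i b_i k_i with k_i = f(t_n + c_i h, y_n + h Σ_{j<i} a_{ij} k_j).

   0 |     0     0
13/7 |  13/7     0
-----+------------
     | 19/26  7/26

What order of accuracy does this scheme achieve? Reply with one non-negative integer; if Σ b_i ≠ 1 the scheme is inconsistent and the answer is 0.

2

b = (19/26, 7/26)
c = (0, 13/7)
Σ b_i: 19/26·1 + 7/26·1 = 1 ✓
b·c: 7/26·13/7 = 1/2 ✓; 2 stages ⇒ order 2.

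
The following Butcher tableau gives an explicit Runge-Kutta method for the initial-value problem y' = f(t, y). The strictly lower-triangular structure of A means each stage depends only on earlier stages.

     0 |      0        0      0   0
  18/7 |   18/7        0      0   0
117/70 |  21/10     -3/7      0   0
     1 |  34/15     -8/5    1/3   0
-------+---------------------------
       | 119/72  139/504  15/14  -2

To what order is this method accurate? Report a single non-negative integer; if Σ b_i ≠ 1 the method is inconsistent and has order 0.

b = (119/72, 139/504, 15/14, -2)
c = (0, 18/7, 117/70, 1)
Ac = (0, 0, -54/49, -249/70)
Σ b_i: 119/72·1 + 139/504·1 + 15/14·1 + (-2)·1 = 1 ✓
b·c: 139/504·18/7 + 15/14·117/70 + (-2)·1 = 1/2 ✓
b·c²: 139/504·324/49 + 15/14·13689/4900 + (-2)·1 = 5521/1960 ≠ 1/3 ⇒ order 2.
b·Ac: 15/14·(-54/49) + (-2)·(-249/70) = 10176/1715 ≠ 1/6

2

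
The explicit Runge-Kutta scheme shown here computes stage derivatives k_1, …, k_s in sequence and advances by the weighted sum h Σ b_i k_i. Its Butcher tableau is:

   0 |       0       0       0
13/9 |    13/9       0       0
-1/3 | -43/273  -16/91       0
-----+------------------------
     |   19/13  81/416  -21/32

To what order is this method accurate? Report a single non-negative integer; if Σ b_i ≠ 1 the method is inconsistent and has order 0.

b = (19/13, 81/416, -21/32)
c = (0, 13/9, -1/3)
Ac = (0, 0, -16/63)
Σ b_i: 19/13·1 + 81/416·1 + (-21/32)·1 = 1 ✓
b·c: 81/416·13/9 + (-21/32)·(-1/3) = 1/2 ✓
b·c²: 81/416·169/81 + (-21/32)·1/9 = 1/3 ✓
b·Ac: (-21/32)·(-16/63) = 1/6 ✓; 3 stages ⇒ order 3.

3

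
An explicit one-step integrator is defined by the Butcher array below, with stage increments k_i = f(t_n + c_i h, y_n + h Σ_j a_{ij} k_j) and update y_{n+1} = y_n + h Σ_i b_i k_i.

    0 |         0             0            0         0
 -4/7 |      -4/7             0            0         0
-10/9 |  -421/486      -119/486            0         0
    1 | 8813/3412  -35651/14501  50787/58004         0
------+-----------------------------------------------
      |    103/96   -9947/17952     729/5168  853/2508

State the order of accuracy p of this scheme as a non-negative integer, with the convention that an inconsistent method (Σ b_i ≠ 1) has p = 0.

b = (103/96, -9947/17952, 729/5168, 853/2508)
c = (0, -4/7, -10/9, 1)
Ac = (0, 0, 34/243, 737/1706)
Σ b_i: 103/96·1 + (-9947/17952)·1 + 729/5168·1 + 853/2508·1 = 1 ✓
b·c: (-9947/17952)·(-4/7) + 729/5168·(-10/9) + 853/2508·1 = 1/2 ✓
b·c²: (-9947/17952)·16/49 + 729/5168·100/81 + 853/2508·1 = 1/3 ✓
b·Ac: 729/5168·34/243 + 853/2508·737/1706 = 1/6 ✓
b·c³: (-9947/17952)·(-64/343) + 729/5168·(-1000/729) + 853/2508·1 = 1/4 ✓
b·(c∘Ac): 729/5168·(-340/2187) + 853/2508·737/1706 = 1/8 ✓
b·Ac²: 729/5168·(-136/1701) + 853/2508·1661/5971 = 1/12 ✓
b·A²c: 853/2508·209/1706 = 1/24 ✓; 4 stages ⇒ order 4.

4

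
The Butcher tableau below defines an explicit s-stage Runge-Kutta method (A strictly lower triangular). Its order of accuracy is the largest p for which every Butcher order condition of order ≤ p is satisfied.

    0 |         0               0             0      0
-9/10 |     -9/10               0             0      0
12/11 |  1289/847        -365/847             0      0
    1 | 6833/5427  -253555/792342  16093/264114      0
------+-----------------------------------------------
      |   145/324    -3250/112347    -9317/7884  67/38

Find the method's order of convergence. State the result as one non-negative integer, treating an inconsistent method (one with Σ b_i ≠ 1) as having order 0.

4

b = (145/324, -3250/112347, -9317/7884, 67/38)
c = (0, -9/10, 12/11, 1)
Ac = (0, 0, 657/1694, 95/268)
Σ b_i: 145/324·1 + (-3250/112347)·1 + (-9317/7884)·1 + 67/38·1 = 1 ✓
b·c: (-3250/112347)·(-9/10) + (-9317/7884)·12/11 + 67/38·1 = 1/2 ✓
b·c²: (-3250/112347)·81/100 + (-9317/7884)·144/121 + 67/38·1 = 1/3 ✓
b·Ac: (-9317/7884)·657/1694 + 67/38·95/268 = 1/6 ✓
b·c³: (-3250/112347)·(-729/1000) + (-9317/7884)·1728/1331 + 67/38·1 = 1/4 ✓
b·(c∘Ac): (-9317/7884)·3942/9317 + 67/38·95/268 = 1/8 ✓
b·Ac²: (-9317/7884)·(-5913/16940) + 67/38·(-1501/8040) = 1/12 ✓
b·A²c: 67/38·19/804 = 1/24 ✓; 4 stages ⇒ order 4.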